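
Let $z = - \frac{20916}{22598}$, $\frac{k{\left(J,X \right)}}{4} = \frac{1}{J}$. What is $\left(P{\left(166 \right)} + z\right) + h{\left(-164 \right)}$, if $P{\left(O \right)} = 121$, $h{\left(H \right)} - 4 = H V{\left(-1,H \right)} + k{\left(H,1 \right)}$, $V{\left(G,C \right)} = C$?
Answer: $\frac{12517281362}{463259} \approx 27020.0$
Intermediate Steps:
$k{\left(J,X \right)} = \frac{4}{J}$
$h{\left(H \right)} = 4 + H^{2} + \frac{4}{H}$ ($h{\left(H \right)} = 4 + \left(H H + \frac{4}{H}\right) = 4 + \left(H^{2} + \frac{4}{H}\right) = 4 + H^{2} + \frac{4}{H}$)
$z = - \frac{10458}{11299}$ ($z = \left(-20916\right) \frac{1}{22598} = - \frac{10458}{11299} \approx -0.92557$)
$\left(P{\left(166 \right)} + z\right) + h{\left(-164 \right)} = \left(121 - \frac{10458}{11299}\right) + \left(4 + \left(-164\right)^{2} + \frac{4}{-164}\right) = \frac{1356721}{11299} + \left(4 + 26896 + 4 \left(- \frac{1}{164}\right)\right) = \frac{1356721}{11299} + \left(4 + 26896 - \frac{1}{41}\right) = \frac{1356721}{11299} + \frac{1102899}{41} = \frac{12517281362}{463259}$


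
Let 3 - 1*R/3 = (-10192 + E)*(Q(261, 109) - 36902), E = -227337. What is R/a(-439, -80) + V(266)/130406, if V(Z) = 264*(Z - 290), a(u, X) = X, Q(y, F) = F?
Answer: 854753086706703/2608120 ≈ 3.2773e+8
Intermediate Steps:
R = -26218213482 (R = 9 - 3*(-10192 - 227337)*(109 - 36902) = 9 - (-712587)*(-36793) = 9 - 3*8739404497 = 9 - 26218213491 = -26218213482)
V(Z) = -76560 + 264*Z (V(Z) = 264*(-290 + Z) = -76560 + 264*Z)
R/a(-439, -80) + V(266)/130406 = -26218213482/(-80) + (-76560 + 264*266)/130406 = -26218213482*(-1/80) + (-76560 + 70224)*(1/130406) = 13109106741/40 - 6336*1/130406 = 13109106741/40 - 3168/65203 = 854753086706703/2608120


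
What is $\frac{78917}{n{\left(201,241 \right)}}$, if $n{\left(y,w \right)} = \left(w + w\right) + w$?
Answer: $\frac{78917}{723} \approx 109.15$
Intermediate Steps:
$n{\left(y,w \right)} = 3 w$ ($n{\left(y,w \right)} = 2 w + w = 3 w$)
$\frac{78917}{n{\left(201,241 \right)}} = \frac{78917}{3 \cdot 241} = \frac{78917}{723}$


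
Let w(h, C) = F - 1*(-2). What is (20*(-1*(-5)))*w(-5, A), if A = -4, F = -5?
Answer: -300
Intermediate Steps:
w(h, C) = -3 (w(h, C) = -5 - 1*(-2) = -5 + 2 = -3)
(20*(-1*(-5)))*w(-5, A) = (20*(-1*(-5)))*(-3) = (20*5)*(-3) = 100*(-3) = -300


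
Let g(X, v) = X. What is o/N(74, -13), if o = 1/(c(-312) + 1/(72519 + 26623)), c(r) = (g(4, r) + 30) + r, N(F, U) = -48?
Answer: 49571/661475400 ≈ 7.4940e-5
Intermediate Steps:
c(r) = 34 + r (c(r) = (4 + 30) + r = 34 + r)
o = -99142/27561475 (o = 1/((34 - 312) + 1/(72519 + 26623)) = 1/(-278 + 1/99142) = 1/(-27561475/99142) = -99142/27561475 ≈ -0.0035971)
o/N(74, -13) = -99142/27561475/(-48) = -99142/27561475*(-1/48) = 49571/661475400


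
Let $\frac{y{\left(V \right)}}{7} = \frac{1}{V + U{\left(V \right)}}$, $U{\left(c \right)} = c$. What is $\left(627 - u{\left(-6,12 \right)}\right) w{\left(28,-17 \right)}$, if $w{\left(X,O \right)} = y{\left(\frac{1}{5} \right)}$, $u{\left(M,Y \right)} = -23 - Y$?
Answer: $11585$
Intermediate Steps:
$y{\left(V \right)} = \frac{7}{2 V}$ ($y{\left(V \right)} = \frac{7}{V + V} = \frac{7}{2 V}$)
$w{\left(X,O \right)} = \frac{35}{2}$ ($w{\left(X,O \right)} = \frac{7}{2 \cdot \frac{1}{5}} = \frac{7 \frac{1}{\frac{1}{5}}}{2} = \frac{7}{2} \cdot 5 = \frac{35}{2}$)
$\left(627 - u{\left(-6,12 \right)}\right) w{\left(28,-17 \right)} = \left(627 - \left(-23 - 12\right)\right) \frac{35}{2} = \left(627 - -35\right) \frac{35}{2} = \left(627 + 35\right) \frac{35}{2} = 662 \cdot \frac{35}{2} = 11585$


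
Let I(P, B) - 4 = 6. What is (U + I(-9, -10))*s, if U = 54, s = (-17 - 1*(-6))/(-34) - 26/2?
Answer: -13792/17 ≈ -811.29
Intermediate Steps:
I(P, B) = 10 (I(P, B) = 4 + 6 = 10)
s = -431/34 (s = (-17 + 6)*(-1/34) - 26*½ = -11*(-1/34) - 13 = 11/34 - 13 = -431/34 ≈ -12.676)
(U + I(-9, -10))*s = (54 + 10)*(-431/34) = 64*(-431/34) = -13792/17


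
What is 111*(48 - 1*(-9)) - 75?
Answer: 6252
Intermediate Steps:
111*(48 - 1*(-9)) - 75 = 111*(48 + 9) - 75 = 111*57 - 75 = 6327 - 75 = 6252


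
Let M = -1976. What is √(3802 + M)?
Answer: √1826 ≈ 42.732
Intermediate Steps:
√(3802 + M) = √(3802 - 1976) = √1826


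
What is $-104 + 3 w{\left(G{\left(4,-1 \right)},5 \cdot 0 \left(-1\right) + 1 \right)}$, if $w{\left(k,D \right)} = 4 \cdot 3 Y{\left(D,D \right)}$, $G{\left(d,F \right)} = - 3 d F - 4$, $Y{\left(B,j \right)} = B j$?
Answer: $-68$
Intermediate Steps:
$G{\left(d,F \right)} = -4 - 3 F d$ ($G{\left(d,F \right)} = - 3 F d - 4 = -4 - 3 F d$)
$w{\left(k,D \right)} = 12 D^{2}$ ($w{\left(k,D \right)} = 4 \cdot 3 D D = 12 D^{2}$)
$-104 + 3 w{\left(G{\left(4,-1 \right)},5 \cdot 0 \left(-1\right) + 1 \right)} = -104 + 3 \cdot 12 \left(5 \cdot 0 \left(-1\right) + 1\right)^{2} = -104 + 3 \cdot 12 \left(0 \left(-1\right) + 1\right)^{2} = -104 + 3 \cdot 12 \left(0 + 1\right)^{2} = -104 + 3 \cdot 12 \cdot 1^{2} = -104 + 3 \cdot 12 \cdot 1 = -104 + 3 \cdot 12 = -104 + 36 = -68$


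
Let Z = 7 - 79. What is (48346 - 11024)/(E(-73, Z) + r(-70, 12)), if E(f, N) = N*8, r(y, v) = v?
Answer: -18661/282 ≈ -66.174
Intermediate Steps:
Z = -72
E(f, N) = 8*N
(48346 - 11024)/(E(-73, Z) + r(-70, 12)) = (48346 - 11024)/(8*(-72) + 12) = 37322/(-576 + 12) = 37322/(-564) = 37322*(-1/564) = -18661/282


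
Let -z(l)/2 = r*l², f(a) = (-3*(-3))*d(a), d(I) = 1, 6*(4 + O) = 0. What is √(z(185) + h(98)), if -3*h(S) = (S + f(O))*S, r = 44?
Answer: I*√27137658/3 ≈ 1736.5*I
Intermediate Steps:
O = -4 (O = -4 + (⅙)*0 = -4 + 0 = -4)
f(a) = 9 (f(a) = -3*(-3)*1 = 9*1 = 9)
h(S) = -S*(9 + S)/3 (h(S) = -(S + 9)*S/3 = -(9 + S)*S/3 = -S*(9 + S)/3)
z(l) = -88*l²
√(z(185) + h(98)) = √(-88*185² - ⅓*98*(9 + 98)) = √(-88*34225 - ⅓*98*107) = √(-3011800 - 10486/3) = √(-9045886/3) = I*√27137658/3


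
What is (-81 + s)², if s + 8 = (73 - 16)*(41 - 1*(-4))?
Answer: 6130576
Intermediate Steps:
s = 2557 (s = -8 + (73 - 16)*(41 - 1*(-4)) = -8 + 57*(41 + 4) = -8 + 57*45 = -8 + 2565 = 2557)
(-81 + s)² = (-81 + 2557)² = 2476² = 6130576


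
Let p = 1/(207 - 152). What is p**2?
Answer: 1/3025 ≈ 0.00033058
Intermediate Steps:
p = 1/55 ≈ 0.018182
p**2 = (1/55)**2 = 1/3025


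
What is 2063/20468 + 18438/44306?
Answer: 234396131/453427604 ≈ 0.51694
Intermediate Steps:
2063/20468 + 18438/44306 = 2063*(1/20468) + 18438*(1/44306) = 2063/20468 + 9219/22153 = 234396131/453427604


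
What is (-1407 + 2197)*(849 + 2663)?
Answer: 2774480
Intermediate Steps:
(-1407 + 2197)*(849 + 2663) = 790*3512 = 2774480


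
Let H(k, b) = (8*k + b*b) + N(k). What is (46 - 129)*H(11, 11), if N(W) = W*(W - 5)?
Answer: -22825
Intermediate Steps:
N(W) = W*(-5 + W)
H(k, b) = b**2 + 8*k + k*(-5 + k) (H(k, b) = (8*k + b*b) + k*(-5 + k) = (8*k + b**2) + k*(-5 + k) = (b**2 + 8*k) + k*(-5 + k) = b**2 + 8*k + k*(-5 + k))
(46 - 129)*H(11, 11) = (46 - 129)*(11**2 + 11**2 + 3*11) = -83*(121 + 121 + 33) = -83*275 = -22825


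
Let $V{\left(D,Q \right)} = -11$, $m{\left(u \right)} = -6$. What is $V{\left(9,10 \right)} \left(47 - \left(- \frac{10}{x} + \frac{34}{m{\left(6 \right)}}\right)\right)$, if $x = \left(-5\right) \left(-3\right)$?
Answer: $- \frac{1760}{3} \approx -586.67$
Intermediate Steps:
$x = 15$
$V{\left(9,10 \right)} \left(47 - \left(- \frac{10}{x} + \frac{34}{m{\left(6 \right)}}\right)\right) = - 11 \left(47 + \left(- \frac{34}{-6} + \frac{10}{15}\right)\right) = - 11 \left(47 + \left(\left(-34\right) \left(- \frac{1}{6}\right) + 10 \cdot \frac{1}{15}\right)\right) = - 11 \left(47 + \left(\frac{17}{3} + \frac{2}{3}\right)\right) = - 11 \left(47 + \frac{19}{3}\right) = \left(-11\right) \frac{160}{3} = - \frac{1760}{3}$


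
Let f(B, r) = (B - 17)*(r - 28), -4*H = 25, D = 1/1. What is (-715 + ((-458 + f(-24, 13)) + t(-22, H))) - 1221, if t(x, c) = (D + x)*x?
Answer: -1317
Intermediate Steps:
D = 1
H = -25/4 (H = -¼*25 = -25/4 ≈ -6.2500)
f(B, r) = (-28 + r)*(-17 + B) (f(B, r) = (-17 + B)*(-28 + r) = (-28 + r)*(-17 + B))
t(x, c) = x*(1 + x) (t(x, c) = (1 + x)*x = x*(1 + x))
(-715 + ((-458 + f(-24, 13)) + t(-22, H))) - 1221 = (-715 + ((-458 + (476 - 28*(-24) - 17*13 - 24*13)) - 22*(1 - 22))) - 1221 = (-715 + ((-458 + (476 + 672 - 221 - 312)) - 22*(-21))) - 1221 = (-715 + ((-458 + 615) + 462)) - 1221 = (-715 + (157 + 462)) - 1221 = (-715 + 619) - 1221 = -96 - 1221 = -1317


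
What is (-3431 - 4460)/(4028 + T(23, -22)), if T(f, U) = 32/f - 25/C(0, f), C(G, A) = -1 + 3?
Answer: -362986/184777 ≈ -1.9645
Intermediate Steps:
C(G, A) = 2
T(f, U) = -25/2 + 32/f (T(f, U) = 32/f - 25/2 = -25/2 + 32/f)
(-3431 - 4460)/(4028 + T(23, -22)) = (-3431 - 4460)/(4028 + (-25/2 + 32/23)) = -7891/(4028 + (-25/2 + 32*(1/23))) = -7891/(4028 + (-25/2 + 32/23)) = -7891/(4028 - 511/46) = -7891/184777/46 = -7891*46/184777 = -362986/184777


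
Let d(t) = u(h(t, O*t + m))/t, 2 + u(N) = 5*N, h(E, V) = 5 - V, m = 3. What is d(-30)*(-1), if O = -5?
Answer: -371/15 ≈ -24.733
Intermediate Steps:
u(N) = -2 + 5*N
d(t) = (8 + 25*t)/t (d(t) = (-2 + 5*(5 - (-5*t + 3)))/t = (-2 + 5*(5 - (3 - 5*t)))/t = (-2 + 5*(5 + (-3 + 5*t)))/t = (-2 + 5*(2 + 5*t))/t = (-2 + (10 + 25*t))/t = (8 + 25*t)/t)
d(-30)*(-1) = (25 + 8/(-30))*(-1) = (25 + 8*(-1/30))*(-1) = (25 - 4/15)*(-1) = (371/15)*(-1) = -371/15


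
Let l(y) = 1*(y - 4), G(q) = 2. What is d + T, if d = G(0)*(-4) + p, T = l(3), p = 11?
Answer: 2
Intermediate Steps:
l(y) = -4 + y (l(y) = 1*(-4 + y) = -4 + y)
T = -1 (T = -4 + 3 = -1)
d = 3 (d = 2*(-4) + 11 = -8 + 11 = 3)
d + T = 3 - 1 = 2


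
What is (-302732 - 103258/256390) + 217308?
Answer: -10950981309/128195 ≈ -85424.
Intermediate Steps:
(-302732 - 103258/256390) + 217308 = (-302732 - 103258*1/256390) + 217308 = (-302732 - 51629/128195) + 217308 = -38808780369/128195 + 217308 = -10950981309/128195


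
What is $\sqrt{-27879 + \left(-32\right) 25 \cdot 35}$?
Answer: $i \sqrt{55879} \approx 236.39 i$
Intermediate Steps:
$\sqrt{-27879 + \left(-32\right) 25 \cdot 35} = \sqrt{-27879 - 28000} = \sqrt{-55879} = i \sqrt{55879}$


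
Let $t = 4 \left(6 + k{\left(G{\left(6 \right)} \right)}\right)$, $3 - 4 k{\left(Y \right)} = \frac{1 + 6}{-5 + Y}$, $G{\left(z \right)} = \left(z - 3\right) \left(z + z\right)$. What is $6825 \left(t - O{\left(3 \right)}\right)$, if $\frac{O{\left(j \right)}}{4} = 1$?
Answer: $\frac{4818450}{31} \approx 1.5543 \cdot 10^{5}$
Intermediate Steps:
$O{\left(j \right)} = 4$ ($O{\left(j \right)} = 4 \cdot 1 = 4$)
$G{\left(z \right)} = 2 z \left(-3 + z\right)$ ($G{\left(z \right)} = \left(-3 + z\right) 2 z = 2 z \left(-3 + z\right)$)
$k{\left(Y \right)} = \frac{3}{4} - \frac{7}{4 \left(-5 + Y\right)}$ ($k{\left(Y \right)} = \frac{3}{4} - \frac{\left(1 + 6\right) \frac{1}{-5 + Y}}{4} = \frac{3}{4} - \frac{7 \frac{1}{-5 + Y}}{4} = \frac{3}{4} - \frac{7}{4 \left(-5 + Y\right)}$)
$t = \frac{830}{31}$ ($t = 4 \left(6 + \frac{-22 + 3 \cdot 2 \cdot 6 \left(-3 + 6\right)}{4 \left(-5 + 2 \cdot 6 \left(-3 + 6\right)\right)}\right) = 4 \left(6 + \frac{-22 + 3 \cdot 2 \cdot 6 \cdot 3}{4 \left(-5 + 2 \cdot 6 \cdot 3\right)}\right) = 4 \left(6 + \frac{-22 + 3 \cdot 36}{4 \left(-5 + 36\right)}\right) = 4 \left(6 + \frac{-22 + 108}{4 \cdot 31}\right) = 4 \left(6 + \frac{1}{4} \cdot \frac{1}{31} \cdot 86\right) = 4 \left(6 + \frac{43}{62}\right) = 4 \cdot \frac{415}{62} = \frac{830}{31} \approx 26.774$)
$6825 \left(t - O{\left(3 \right)}\right) = 6825 \left(\frac{830}{31} - 4\right) = 6825 \cdot \frac{706}{31} = \frac{4818450}{31}$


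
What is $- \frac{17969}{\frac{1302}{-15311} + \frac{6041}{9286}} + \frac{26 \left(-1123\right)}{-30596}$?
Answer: $- \frac{5583155418379833}{175715841706} \approx -31774.0$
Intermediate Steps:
$- \frac{17969}{\frac{1302}{-15311} + \frac{6041}{9286}} + \frac{26 \left(-1123\right)}{-30596} = - \frac{17969}{1302 \left(- \frac{1}{15311}\right) + 6041 \cdot \frac{1}{9286}} - - \frac{14599}{15298} = - \frac{17969}{- \frac{1302}{15311} + \frac{6041}{9286}} + \frac{14599}{15298} = - \frac{17969}{\frac{80403379}{142177946}} + \frac{14599}{15298} = \left(-17969\right) \frac{142177946}{80403379} + \frac{14599}{15298} = - \frac{364970787382}{11486197} + \frac{14599}{15298} = - \frac{5583155418379833}{175715841706}$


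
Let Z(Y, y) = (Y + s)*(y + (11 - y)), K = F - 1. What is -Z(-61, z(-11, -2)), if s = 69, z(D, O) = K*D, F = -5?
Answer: -88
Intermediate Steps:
K = -6 (K = -5 - 1 = -6)
z(D, O) = -6*D
Z(Y, y) = 759 + 11*Y (Z(Y, y) = (Y + 69)*(y + (11 - y)) = (69 + Y)*11 = 759 + 11*Y)
-Z(-61, z(-11, -2)) = -(759 + 11*(-61)) = -(759 - 671) = -1*88 = -88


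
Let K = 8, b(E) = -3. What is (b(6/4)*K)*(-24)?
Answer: 576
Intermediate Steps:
(b(6/4)*K)*(-24) = -3*8*(-24) = -24*(-24) = 576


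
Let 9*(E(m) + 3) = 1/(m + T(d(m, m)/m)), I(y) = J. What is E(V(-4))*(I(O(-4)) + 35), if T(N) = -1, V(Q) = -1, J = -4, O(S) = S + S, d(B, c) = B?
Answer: -1705/18 ≈ -94.722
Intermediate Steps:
O(S) = 2*S
I(y) = -4
E(m) = -3 + 1/(9*(-1 + m)) (E(m) = -3 + 1/(9*(m - 1)) = -3 + 1/(9*(-1 + m)))
E(V(-4))*(I(O(-4)) + 35) = ((28 - 27*(-1))/(9*(-1 - 1)))*(-4 + 35) = ((⅑)*(28 + 27)/(-2))*31 = ((⅑)*(-½)*55)*31 = -55/18*31 = -1705/18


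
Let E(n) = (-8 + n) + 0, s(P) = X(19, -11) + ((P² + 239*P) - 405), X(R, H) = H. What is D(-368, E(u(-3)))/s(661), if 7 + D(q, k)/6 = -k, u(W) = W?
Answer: 6/148621 ≈ 4.0371e-5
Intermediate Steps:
s(P) = -416 + P² + 239*P (s(P) = -11 + ((P² + 239*P) - 405) = -11 + (-405 + P² + 239*P) = -416 + P² + 239*P)
E(n) = -8 + n
D(q, k) = -42 - 6*k (D(q, k) = -42 + 6*(-k) = -42 - 6*k)
D(-368, E(u(-3)))/s(661) = (-42 - 6*(-8 - 3))/(-416 + 661² + 239*661) = (-42 - 6*(-11))/(-416 + 436921 + 157979) = (-42 + 66)/594484 = 24*(1/594484) = 6/148621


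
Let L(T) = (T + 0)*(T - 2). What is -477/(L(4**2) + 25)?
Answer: -159/83 ≈ -1.9157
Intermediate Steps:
L(T) = T*(-2 + T)
-477/(L(4**2) + 25) = -477/(4**2*(-2 + 4**2) + 25) = -477/(16*(-2 + 16) + 25) = -477/(16*14 + 25) = -477/(224 + 25) = -477/249 = -477*1/249 = -159/83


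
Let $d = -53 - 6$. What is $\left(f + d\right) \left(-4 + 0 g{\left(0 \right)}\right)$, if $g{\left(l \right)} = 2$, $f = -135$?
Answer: $776$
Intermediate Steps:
$d = -59$ ($d = -53 - 6 = -59$)
$\left(f + d\right) \left(-4 + 0 g{\left(0 \right)}\right) = \left(-135 - 59\right) \left(-4 + 0 \cdot 2\right) = - 194 \left(-4 + 0\right) = \left(-194\right) \left(-4\right) = 776$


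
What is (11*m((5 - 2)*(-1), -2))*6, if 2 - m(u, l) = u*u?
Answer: -462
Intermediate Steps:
m(u, l) = 2 - u**2 (m(u, l) = 2 - u*u = 2 - u**2)
(11*m((5 - 2)*(-1), -2))*6 = (11*(2 - ((5 - 2)*(-1))**2))*6 = (11*(2 - (3*(-1))**2))*6 = (11*(2 - 1*(-3)**2))*6 = (11*(2 - 1*9))*6 = (11*(2 - 9))*6 = (11*(-7))*6 = -77*6 = -462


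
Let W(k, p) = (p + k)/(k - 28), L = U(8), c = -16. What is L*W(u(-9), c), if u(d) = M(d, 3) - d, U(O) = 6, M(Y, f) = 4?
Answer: 6/5 ≈ 1.2000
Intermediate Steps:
u(d) = 4 - d
L = 6
W(k, p) = (k + p)/(-28 + k)
L*W(u(-9), c) = 6*(((4 - 1*(-9)) - 16)/(-28 + (4 - 1*(-9)))) = 6*(((4 + 9) - 16)/(-28 + (4 + 9))) = 6*((13 - 16)/(-28 + 13)) = 6*(-3/(-15)) = 6*(-1/15*(-3)) = 6*(⅕) = 6/5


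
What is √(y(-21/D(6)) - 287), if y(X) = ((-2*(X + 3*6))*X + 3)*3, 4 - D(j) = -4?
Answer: I*√2294/8 ≈ 5.987*I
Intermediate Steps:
D(j) = 8 (D(j) = 4 - 1*(-4) = 4 + 4 = 8)
y(X) = 9 + 3*X*(-36 - 2*X) (y(X) = ((-2*(X + 18))*X + 3)*3 = ((-2*(18 + X))*X + 3)*3 = ((-36 - 2*X)*X + 3)*3 = (X*(-36 - 2*X) + 3)*3 = (3 + X*(-36 - 2*X))*3 = 9 + 3*X*(-36 - 2*X))
√(y(-21/D(6)) - 287) = √((9 - (-2268)/8 - 6*(-21/8)²) - 287) = √((9 - (-2268)/8 - 6*(-21*⅛)²) - 287) = √((9 - 108*(-21/8) - 6*(-21/8)²) - 287) = √((9 + 567/2 - 6*441/64) - 287) = √((9 + 567/2 - 1323/32) - 287) = √(8037/32 - 287) = √(-1147/32) = I*√2294/8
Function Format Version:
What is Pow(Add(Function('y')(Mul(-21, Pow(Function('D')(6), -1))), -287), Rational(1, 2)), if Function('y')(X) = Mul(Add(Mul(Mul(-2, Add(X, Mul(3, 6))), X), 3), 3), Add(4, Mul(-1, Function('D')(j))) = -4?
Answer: Mul(Rational(1, 8), I, Pow(2294, Rational(1, 2))) ≈ Mul(5.9870, I)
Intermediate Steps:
Function('D')(j) = 8 (Function('D')(j) = Add(4, Mul(-1, -4)) = Add(4, 4) = 8)
Function('y')(X) = Add(9, Mul(3, X, Add(-36, Mul(-2, X)))) (Function('y')(X) = Mul(Add(Mul(Mul(-2, Add(X, 18)), X), 3), 3) = Mul(Add(Mul(Mul(-2, Add(18, X)), X), 3), 3) = Mul(Add(Mul(Add(-36, Mul(-2, X)), X), 3), 3) = Mul(Add(Mul(X, Add(-36, Mul(-2, X))), 3), 3) = Mul(Add(3, Mul(X, Add(-36, Mul(-2, X)))), 3) = Add(9, Mul(3, X, Add(-36, Mul(-2, X)))))
Pow(Add(Function('y')(Mul(-21, Pow(Function('D')(6), -1))), -287), Rational(1, 2)) = Pow(Add(Add(9, Mul(-108, Mul(-21, Pow(8, -1))), Mul(-6, Pow(Mul(-21, Pow(8, -1)), 2))), -287), Rational(1, 2)) = Pow(Add(Add(9, Mul(-108, Mul(-21, Rational(1, 8))), Mul(-6, Pow(Mul(-21, Rational(1, 8)), 2))), -287), Rational(1, 2)) = Pow(Add(Add(9, Mul(-108, Rational(-21, 8)), Mul(-6, Pow(Rational(-21, 8), 2))), -287), Rational(1, 2)) = Pow(Add(Add(9, Rational(567, 2), Mul(-6, Rational(441, 64))), -287), Rational(1, 2)) = Pow(Add(Add(9, Rational(567, 2), Rational(-1323, 32)), -287), Rational(1, 2)) = Pow(Add(Rational(8037, 32), -287), Rational(1, 2)) = Pow(Rational(-1147, 32), Rational(1, 2)) = Mul(Rational(1, 8), I, Pow(2294, Rational(1, 2)))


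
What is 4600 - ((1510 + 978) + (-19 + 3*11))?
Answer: 2098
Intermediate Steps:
4600 - ((1510 + 978) + (-19 + 3*11)) = 4600 - (2488 + (-19 + 33)) = 4600 - (2488 + 14) = 4600 - 1*2502 = 4600 - 2502 = 2098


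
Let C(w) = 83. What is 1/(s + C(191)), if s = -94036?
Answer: -1/93953 ≈ -1.0644e-5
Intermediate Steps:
1/(s + C(191)) = 1/(-94036 + 83) = 1/(-93953) = -1/93953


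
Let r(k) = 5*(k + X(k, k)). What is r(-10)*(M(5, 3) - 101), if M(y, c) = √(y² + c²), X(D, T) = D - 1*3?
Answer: 11615 - 115*√34 ≈ 10944.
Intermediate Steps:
X(D, T) = -3 + D (X(D, T) = D - 3 = -3 + D)
r(k) = -15 + 10*k (r(k) = 5*(k + (-3 + k)) = 5*(-3 + 2*k) = -15 + 10*k)
M(y, c) = √(c² + y²)
r(-10)*(M(5, 3) - 101) = (-15 + 10*(-10))*(√(3² + 5²) - 101) = (-15 - 100)*(√(9 + 25) - 101) = -115*(√34 - 101) = -115*(-101 + √34) = 11615 - 115*√34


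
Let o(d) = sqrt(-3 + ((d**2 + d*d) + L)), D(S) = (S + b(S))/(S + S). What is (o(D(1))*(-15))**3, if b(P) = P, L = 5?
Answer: -27000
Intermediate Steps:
D(S) = 1 (D(S) = (S + S)/(S + S) = (2*S)/((2*S)) = (2*S)*(1/(2*S)) = 1)
o(d) = sqrt(2 + 2*d**2) (o(d) = sqrt(-3 + ((d**2 + d*d) + 5)) = sqrt(-3 + ((d**2 + d**2) + 5)) = sqrt(-3 + (2*d**2 + 5)) = sqrt(-3 + (5 + 2*d**2)) = sqrt(2 + 2*d**2))
(o(D(1))*(-15))**3 = (sqrt(2 + 2*1**2)*(-15))**3 = (sqrt(2 + 2*1)*(-15))**3 = (sqrt(2 + 2)*(-15))**3 = (sqrt(4)*(-15))**3 = (2*(-15))**3 = (-30)**3 = -27000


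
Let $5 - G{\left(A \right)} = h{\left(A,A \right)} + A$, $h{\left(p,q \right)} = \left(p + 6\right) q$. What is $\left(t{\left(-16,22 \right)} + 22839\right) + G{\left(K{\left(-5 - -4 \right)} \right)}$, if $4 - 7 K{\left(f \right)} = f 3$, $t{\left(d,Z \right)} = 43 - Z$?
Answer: $22857$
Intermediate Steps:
$h{\left(p,q \right)} = q \left(6 + p\right)$ ($h{\left(p,q \right)} = \left(6 + p\right) q = q \left(6 + p\right)$)
$K{\left(f \right)} = \frac{4}{7} - \frac{3 f}{7}$ ($K{\left(f \right)} = \frac{4}{7} - \frac{f 3}{7} = \frac{4}{7} - \frac{3 f}{7}$)
$G{\left(A \right)} = 5 - A - A \left(6 + A\right)$ ($G{\left(A \right)} = 5 - \left(A \left(6 + A\right) + A\right) = 5 - \left(A + A \left(6 + A\right)\right) = 5 - A - A \left(6 + A\right)$)
$\left(t{\left(-16,22 \right)} + 22839\right) + G{\left(K{\left(-5 - -4 \right)} \right)} = \left(\left(43 - 22\right) + 22839\right) - \left(- \frac{31}{7} - \frac{3 \left(-5 - -4\right)}{7} + \left(\frac{4}{7} - \frac{3 \left(-5 - -4\right)}{7}\right) \left(6 + \left(\frac{4}{7} - \frac{3 \left(-5 - -4\right)}{7}\right)\right)\right) = \left(\left(43 - 22\right) + 22839\right) - \left(- \frac{31}{7} - \frac{3 \left(-5 + 4\right)}{7} + \left(\frac{4}{7} - \frac{3 \left(-5 + 4\right)}{7}\right) \left(6 + \left(\frac{4}{7} - \frac{3 \left(-5 + 4\right)}{7}\right)\right)\right) = \left(21 + 22839\right) - \left(- \frac{31}{7} + \frac{3}{7} + \left(\frac{4}{7} - - \frac{3}{7}\right) \left(6 + \left(\frac{4}{7} - - \frac{3}{7}\right)\right)\right) = 22860 - \left(-4 + \left(\frac{4}{7} + \frac{3}{7}\right) \left(6 + \left(\frac{4}{7} + \frac{3}{7}\right)\right)\right) = 22860 - \left(-4 + \left(6 + 1\right)\right) = 22860 - \left(-4 + 7\right) = 22860 - 3 = 22857$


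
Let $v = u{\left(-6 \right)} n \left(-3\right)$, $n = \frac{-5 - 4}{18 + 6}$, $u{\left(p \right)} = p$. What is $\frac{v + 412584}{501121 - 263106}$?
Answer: $\frac{1650309}{952060} \approx 1.7334$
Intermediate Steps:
$n = - \frac{3}{8}$ ($n = - \frac{9}{24} = \left(-9\right) \frac{1}{24} = - \frac{3}{8} \approx -0.375$)
$v = - \frac{27}{4}$ ($v = \left(-6\right) \left(- \frac{3}{8}\right) \left(-3\right) = \frac{9}{4} \left(-3\right) = - \frac{27}{4} \approx -6.75$)
$\frac{v + 412584}{501121 - 263106} = \frac{- \frac{27}{4} + 412584}{501121 - 263106} = \frac{1650309}{4 \cdot 238015} = \frac{1650309}{4} \cdot \frac{1}{238015} = \frac{1650309}{952060}$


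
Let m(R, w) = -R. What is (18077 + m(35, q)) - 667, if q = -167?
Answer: 17375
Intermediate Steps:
(18077 + m(35, q)) - 667 = (18077 - 1*35) - 667 = (18077 - 35) - 667 = 18042 - 667 = 17375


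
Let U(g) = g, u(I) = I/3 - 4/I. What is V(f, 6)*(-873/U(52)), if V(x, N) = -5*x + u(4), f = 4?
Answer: 17169/52 ≈ 330.17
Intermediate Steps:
u(I) = -4/I + I/3 (u(I) = I*(⅓) - 4/I = I/3 - 4/I = -4/I + I/3)
V(x, N) = ⅓ - 5*x (V(x, N) = -5*x + (-4/4 + (⅓)*4) = -5*x + (-4*¼ + 4/3) = -5*x + (-1 + 4/3) = -5*x + ⅓ = ⅓ - 5*x)
V(f, 6)*(-873/U(52)) = (⅓ - 5*4)*(-873/52) = (⅓ - 20)*(-873*1/52) = -59/3*(-873/52) = 17169/52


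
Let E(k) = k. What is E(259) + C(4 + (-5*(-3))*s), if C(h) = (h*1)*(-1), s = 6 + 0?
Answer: 165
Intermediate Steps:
s = 6
C(h) = -h (C(h) = h*(-1) = -h)
E(259) + C(4 + (-5*(-3))*s) = 259 - (4 - 5*(-3)*6) = 259 - (4 + 15*6) = 259 - (4 + 90) = 259 - 1*94 = 259 - 94 = 165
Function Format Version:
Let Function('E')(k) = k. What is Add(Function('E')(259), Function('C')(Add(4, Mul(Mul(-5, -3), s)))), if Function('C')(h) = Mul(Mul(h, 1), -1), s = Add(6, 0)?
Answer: 165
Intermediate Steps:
s = 6
Function('C')(h) = Mul(-1, h) (Function('C')(h) = Mul(h, -1) = Mul(-1, h))
Add(Function('E')(259), Function('C')(Add(4, Mul(Mul(-5, -3), s)))) = Add(259, Mul(-1, Add(4, Mul(Mul(-5, -3), 6)))) = Add(259, Mul(-1, Add(4, Mul(15, 6)))) = Add(259, Mul(-1, Add(4, 90))) = Add(259, Mul(-1, 94)) = Add(259, -94) = 165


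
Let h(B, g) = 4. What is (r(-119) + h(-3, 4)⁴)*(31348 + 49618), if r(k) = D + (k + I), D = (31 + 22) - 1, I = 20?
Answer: 16921894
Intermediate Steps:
D = 52 (D = 53 - 1 = 52)
r(k) = 72 + k (r(k) = 52 + (k + 20) = 52 + (20 + k) = 72 + k)
(r(-119) + h(-3, 4)⁴)*(31348 + 49618) = ((72 - 119) + 4⁴)*(31348 + 49618) = (-47 + 256)*80966 = 209*80966 = 16921894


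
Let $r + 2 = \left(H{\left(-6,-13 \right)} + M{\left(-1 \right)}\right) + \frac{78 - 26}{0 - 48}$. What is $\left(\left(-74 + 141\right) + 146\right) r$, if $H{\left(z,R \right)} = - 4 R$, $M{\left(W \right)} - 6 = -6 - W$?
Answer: $\frac{42529}{4} \approx 10632.0$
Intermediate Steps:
$M{\left(W \right)} = - W$ ($M{\left(W \right)} = 6 - \left(6 + W\right) = - W$)
$r = \frac{599}{12}$ ($r = -2 + \left(\left(\left(-4\right) \left(-13\right) - -1\right) + \frac{78 - 26}{0 - 48}\right) = -2 + \left(\left(52 + 1\right) + \frac{52}{-48}\right) = -2 + \left(53 + 52 \left(- \frac{1}{48}\right)\right) = -2 + \left(53 - \frac{13}{12}\right) = -2 + \frac{623}{12} = \frac{599}{12} \approx 49.917$)
$\left(\left(-74 + 141\right) + 146\right) r = \left(\left(-74 + 141\right) + 146\right) \frac{599}{12} = \left(67 + 146\right) \frac{599}{12} = 213 \cdot \frac{599}{12} = \frac{42529}{4}$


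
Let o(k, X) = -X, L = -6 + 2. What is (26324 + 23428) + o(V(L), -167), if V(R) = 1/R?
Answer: 49919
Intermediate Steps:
L = -4
V(R) = 1/R
(26324 + 23428) + o(V(L), -167) = (26324 + 23428) - 1*(-167) = 49752 + 167 = 49919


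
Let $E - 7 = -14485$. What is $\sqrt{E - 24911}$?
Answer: $i \sqrt{39389} \approx 198.47 i$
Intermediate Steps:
$E = -14478$ ($E = 7 - 14485 = -14478$)
$\sqrt{E - 24911} = \sqrt{-14478 - 24911} = \sqrt{-39389} = i \sqrt{39389}$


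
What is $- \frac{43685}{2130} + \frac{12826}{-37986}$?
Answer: $- \frac{18741531}{899002} \approx -20.847$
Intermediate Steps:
$- \frac{43685}{2130} + \frac{12826}{-37986} = \left(-43685\right) \frac{1}{2130} + 12826 \left(- \frac{1}{37986}\right) = - \frac{8737}{426} - \frac{6413}{18993} = - \frac{18741531}{899002}$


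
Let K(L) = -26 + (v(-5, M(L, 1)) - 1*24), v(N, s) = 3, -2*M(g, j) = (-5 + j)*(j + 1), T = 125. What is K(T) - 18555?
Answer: -18602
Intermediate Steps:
M(g, j) = -(1 + j)*(-5 + j)/2 (M(g, j) = -(-5 + j)*(j + 1)/2 = -(-5 + j)*(1 + j)/2 = -(1 + j)*(-5 + j)/2)
K(L) = -47 (K(L) = -26 + (3 - 1*24) = -26 + (3 - 24) = -26 - 21 = -47)
K(T) - 18555 = -47 - 18555 = -18602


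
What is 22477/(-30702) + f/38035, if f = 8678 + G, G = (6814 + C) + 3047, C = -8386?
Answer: -77599327/166821510 ≈ -0.46516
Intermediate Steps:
G = 1475 (G = (6814 - 8386) + 3047 = -1572 + 3047 = 1475)
f = 10153 (f = 8678 + 1475 = 10153)
22477/(-30702) + f/38035 = 22477/(-30702) + 10153/38035 = 22477*(-1/30702) + 10153*(1/38035) = -3211/4386 + 10153/38035 = -77599327/166821510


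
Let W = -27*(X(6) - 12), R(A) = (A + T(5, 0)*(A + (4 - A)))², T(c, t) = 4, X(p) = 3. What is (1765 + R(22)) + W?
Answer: 3452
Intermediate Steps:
R(A) = (16 + A)² (R(A) = (A + 4*(A + (4 - A)))² = (A + 4*4)² = (A + 16)² = (16 + A)²)
W = 243 (W = -27*(3 - 12) = -27*(-9) = 243)
(1765 + R(22)) + W = (1765 + (16 + 22)²) + 243 = (1765 + 38²) + 243 = (1765 + 1444) + 243 = 3209 + 243 = 3452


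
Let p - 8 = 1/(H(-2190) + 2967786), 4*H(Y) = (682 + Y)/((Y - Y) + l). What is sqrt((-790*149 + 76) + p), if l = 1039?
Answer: I*sqrt(1118405981498509617722551)/3083529277 ≈ 342.97*I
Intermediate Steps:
H(Y) = 341/2078 + Y/4156 (H(Y) = ((682 + Y)/((Y - Y) + 1039))/4 = ((682 + Y)/(0 + 1039))/4 = ((682 + Y)/1039)/4 = ((682 + Y)*(1/1039))/4 = (682/1039 + Y/1039)/4 = 341/2078 + Y/4156)
p = 24668235255/3083529277 (p = 8 + 1/((341/2078 + (1/4156)*(-2190)) + 2967786) = 8 + 1/((341/2078 - 1095/2078) + 2967786) = 8 + 1/(-377/1039 + 2967786) = 8 + 1/(3083529277/1039) = 8 + 1039/3083529277 = 24668235255/3083529277 ≈ 8.0000)
sqrt((-790*149 + 76) + p) = sqrt((-790*149 + 76) + 24668235255/3083529277) = sqrt((-117710 + 76) + 24668235255/3083529277) = sqrt(-117634 + 24668235255/3083529277) = sqrt(-362703214735363/3083529277) = I*sqrt(1118405981498509617722551)/3083529277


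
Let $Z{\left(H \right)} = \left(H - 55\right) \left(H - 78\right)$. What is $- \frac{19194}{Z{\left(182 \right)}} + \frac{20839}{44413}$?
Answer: $- \frac{288610805}{293303452} \approx -0.984$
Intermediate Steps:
$Z{\left(H \right)} = \left(-78 + H\right) \left(-55 + H\right)$ ($Z{\left(H \right)} = \left(-55 + H\right) \left(-78 + H\right) = \left(-78 + H\right) \left(-55 + H\right)$)
$- \frac{19194}{Z{\left(182 \right)}} + \frac{20839}{44413} = - \frac{19194}{4290 + 182^{2} - 24206} + \frac{20839}{44413} = - \frac{19194}{4290 + 33124 - 24206} + 20839 \cdot \frac{1}{44413} = - \frac{19194}{13208} + \frac{20839}{44413} = \left(-19194\right) \frac{1}{13208} + \frac{20839}{44413} = - \frac{9597}{6604} + \frac{20839}{44413} = - \frac{288610805}{293303452}$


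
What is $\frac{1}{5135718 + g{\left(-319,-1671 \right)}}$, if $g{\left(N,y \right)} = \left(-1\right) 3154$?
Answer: $\frac{1}{5132564} \approx 1.9483 \cdot 10^{-7}$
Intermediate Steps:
$g{\left(N,y \right)} = -3154$
$\frac{1}{5135718 + g{\left(-319,-1671 \right)}} = \frac{1}{5135718 - 3154} = \frac{1}{5132564}$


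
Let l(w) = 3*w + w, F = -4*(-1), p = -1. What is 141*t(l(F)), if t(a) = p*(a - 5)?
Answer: -1551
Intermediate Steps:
F = 4
l(w) = 4*w
t(a) = 5 - a (t(a) = -(a - 5) = -(-5 + a) = 5 - a)
141*t(l(F)) = 141*(5 - 4*4) = 141*(5 - 1*16) = 141*(5 - 16) = 141*(-11) = -1551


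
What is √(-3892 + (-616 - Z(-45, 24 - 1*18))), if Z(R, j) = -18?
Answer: I*√4490 ≈ 67.007*I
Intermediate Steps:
√(-3892 + (-616 - Z(-45, 24 - 1*18))) = √(-3892 + (-616 - 1*(-18))) = √(-3892 + (-616 + 18)) = √(-3892 - 598) = √(-4490) = I*√4490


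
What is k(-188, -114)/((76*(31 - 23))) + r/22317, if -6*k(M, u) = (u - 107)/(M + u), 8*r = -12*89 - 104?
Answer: -18481169/2731838848 ≈ -0.0067651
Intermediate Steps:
r = -293/2 (r = (-12*89 - 104)/8 = (-1068 - 104)/8 = (⅛)*(-1172) = -293/2 ≈ -146.50)
k(M, u) = -(-107 + u)/(6*(M + u)) (k(M, u) = -(u - 107)/(6*(M + u)) = -(-107 + u)/(6*(M + u)))
k(-188, -114)/((76*(31 - 23))) + r/22317 = ((107 - 1*(-114))/(6*(-188 - 114)))/((76*(31 - 23))) - 293/2/22317 = ((⅙)*(107 + 114)/(-302))/((76*8)) - 293/2*1/22317 = ((⅙)*(-1/302)*221)/608 - 293/44634 = -221/1812*1/608 - 293/44634 = -221/1101696 - 293/44634 = -18481169/2731838848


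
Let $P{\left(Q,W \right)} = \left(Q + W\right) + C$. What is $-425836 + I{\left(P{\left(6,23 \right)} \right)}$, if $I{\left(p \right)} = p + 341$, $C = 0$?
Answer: $-425466$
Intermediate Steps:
$P{\left(Q,W \right)} = Q + W$ ($P{\left(Q,W \right)} = \left(Q + W\right) + 0 = Q + W$)
$I{\left(p \right)} = 341 + p$
$-425836 + I{\left(P{\left(6,23 \right)} \right)} = -425836 + \left(341 + \left(6 + 23\right)\right) = -425836 + \left(341 + 29\right) = -425836 + 370 = -425466$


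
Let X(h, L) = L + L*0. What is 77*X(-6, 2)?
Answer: 154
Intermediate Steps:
X(h, L) = L (X(h, L) = L + 0 = L)
77*X(-6, 2) = 77*2 = 154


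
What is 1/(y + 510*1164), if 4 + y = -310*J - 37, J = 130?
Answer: 1/553299 ≈ 1.8073e-6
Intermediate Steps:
y = -40341 (y = -4 + (-310*130 - 37) = -4 + (-40300 - 37) = -4 - 40337 = -40341)
1/(y + 510*1164) = 1/(-40341 + 510*1164) = 1/(-40341 + 593640) = 1/553299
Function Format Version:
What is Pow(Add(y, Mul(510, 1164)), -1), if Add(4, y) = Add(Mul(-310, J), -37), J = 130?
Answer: Rational(1, 553299) ≈ 1.8073e-6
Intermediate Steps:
y = -40341 (y = Add(-4, Add(Mul(-310, 130), -37)) = Add(-4, Add(-40300, -37)) = Add(-4, -40337) = -40341)
Pow(Add(y, Mul(510, 1164)), -1) = Pow(Add(-40341, Mul(510, 1164)), -1) = Pow(Add(-40341, 593640), -1) = Pow(553299, -1) = Rational(1, 553299)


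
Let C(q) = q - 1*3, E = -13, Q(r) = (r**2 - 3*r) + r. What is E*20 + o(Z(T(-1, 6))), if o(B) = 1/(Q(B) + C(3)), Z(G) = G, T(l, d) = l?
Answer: -779/3 ≈ -259.67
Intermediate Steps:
Q(r) = r**2 - 2*r
C(q) = -3 + q (C(q) = q - 3 = -3 + q)
o(B) = 1/(B*(-2 + B)) (o(B) = 1/(B*(-2 + B) + (-3 + 3)) = 1/(B*(-2 + B) + 0) = 1/(B*(-2 + B)))
E*20 + o(Z(T(-1, 6))) = -13*20 + 1/((-1)*(-2 - 1)) = -260 - 1/(-3) = -260 - 1*(-1/3) = -260 + 1/3 = -779/3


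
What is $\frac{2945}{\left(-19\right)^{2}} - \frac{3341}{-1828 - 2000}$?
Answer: $\frac{656819}{72732} \approx 9.0307$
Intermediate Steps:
$\frac{2945}{\left(-19\right)^{2}} - \frac{3341}{-1828 - 2000} = \frac{2945}{361} - \frac{3341}{-1828 - 2000} = 2945 \cdot \frac{1}{361} - \frac{3341}{-3828} = \frac{155}{19} - - \frac{3341}{3828} = \frac{155}{19} + \frac{3341}{3828} = \frac{656819}{72732}$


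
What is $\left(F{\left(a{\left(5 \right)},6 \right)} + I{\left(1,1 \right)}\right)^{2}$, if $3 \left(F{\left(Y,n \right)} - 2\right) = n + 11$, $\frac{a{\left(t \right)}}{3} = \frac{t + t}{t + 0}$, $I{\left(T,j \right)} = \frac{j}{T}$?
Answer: $\frac{676}{9} \approx 75.111$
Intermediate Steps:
$a{\left(t \right)} = 6$ ($a{\left(t \right)} = 3 \frac{t + t}{t + 0} = 3 \frac{2 t}{t} = 3 \cdot 2 = 6$)
$F{\left(Y,n \right)} = \frac{17}{3} + \frac{n}{3}$ ($F{\left(Y,n \right)} = 2 + \frac{n + 11}{3} = 2 + \frac{11 + n}{3} = 2 + \left(\frac{11}{3} + \frac{n}{3}\right) = \frac{17}{3} + \frac{n}{3}$)
$\left(F{\left(a{\left(5 \right)},6 \right)} + I{\left(1,1 \right)}\right)^{2} = \left(\left(\frac{17}{3} + \frac{1}{3} \cdot 6\right) + 1 \cdot 1^{-1}\right)^{2} = \left(\left(\frac{17}{3} + 2\right) + 1 \cdot 1\right)^{2} = \left(\frac{23}{3} + 1\right)^{2} = \left(\frac{26}{3}\right)^{2} = \frac{676}{9}$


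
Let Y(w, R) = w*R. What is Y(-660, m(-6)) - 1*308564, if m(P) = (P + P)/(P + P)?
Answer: -309224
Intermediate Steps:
m(P) = 1 (m(P) = (2*P)/((2*P)) = (2*P)*(1/(2*P)) = 1)
Y(w, R) = R*w
Y(-660, m(-6)) - 1*308564 = 1*(-660) - 1*308564 = -660 - 308564 = -309224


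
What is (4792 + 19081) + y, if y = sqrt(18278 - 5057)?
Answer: 23873 + 3*sqrt(1469) ≈ 23988.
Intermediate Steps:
y = 3*sqrt(1469) (y = sqrt(13221) = 3*sqrt(1469) ≈ 114.98)
(4792 + 19081) + y = (4792 + 19081) + 3*sqrt(1469) = 23873 + 3*sqrt(1469)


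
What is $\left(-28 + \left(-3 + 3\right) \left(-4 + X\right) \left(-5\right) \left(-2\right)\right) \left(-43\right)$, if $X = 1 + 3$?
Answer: $1204$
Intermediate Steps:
$X = 4$
$\left(-28 + \left(-3 + 3\right) \left(-4 + X\right) \left(-5\right) \left(-2\right)\right) \left(-43\right) = \left(-28 + \left(-3 + 3\right) \left(-4 + 4\right) \left(-5\right) \left(-2\right)\right) \left(-43\right) = \left(-28 + 0 \cdot 0 \left(-5\right) \left(-2\right)\right) \left(-43\right) = \left(-28 + 0 \cdot 0 \left(-2\right)\right) \left(-43\right) = \left(-28 + 0 \left(-2\right)\right) \left(-43\right) = \left(-28 + 0\right) \left(-43\right) = \left(-28\right) \left(-43\right) = 1204$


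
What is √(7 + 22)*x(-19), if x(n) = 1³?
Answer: √29 ≈ 5.3852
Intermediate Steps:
x(n) = 1
√(7 + 22)*x(-19) = √(7 + 22)*1 = √29*1 = √29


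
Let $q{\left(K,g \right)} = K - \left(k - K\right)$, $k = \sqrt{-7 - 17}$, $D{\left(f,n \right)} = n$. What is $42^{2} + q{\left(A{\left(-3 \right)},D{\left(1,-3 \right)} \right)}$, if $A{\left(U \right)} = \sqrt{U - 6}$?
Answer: $1764 + 6 i - 2 i \sqrt{6} \approx 1764.0 + 1.101 i$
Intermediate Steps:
$A{\left(U \right)} = \sqrt{-6 + U}$
$k = 2 i \sqrt{6}$ ($k = \sqrt{-24} = 2 i \sqrt{6} \approx 4.899 i$)
$q{\left(K,g \right)} = 2 K - 2 i \sqrt{6}$ ($q{\left(K,g \right)} = K - \left(2 i \sqrt{6} - K\right) = K - \left(- K + 2 i \sqrt{6}\right) = K + \left(K - 2 i \sqrt{6}\right) = 2 K - 2 i \sqrt{6}$)
$42^{2} + q{\left(A{\left(-3 \right)},D{\left(1,-3 \right)} \right)} = 42^{2} - \left(- 2 \sqrt{-6 - 3} + 2 i \sqrt{6}\right) = 1764 + \left(2 \sqrt{-9} - 2 i \sqrt{6}\right) = 1764 + \left(2 \cdot 3 i - 2 i \sqrt{6}\right) = 1764 + \left(6 i - 2 i \sqrt{6}\right) = 1764 + 6 i - 2 i \sqrt{6}$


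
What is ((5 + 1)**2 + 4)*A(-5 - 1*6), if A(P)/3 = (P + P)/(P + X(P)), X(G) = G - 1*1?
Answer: 2640/23 ≈ 114.78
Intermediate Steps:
X(G) = -1 + G (X(G) = G - 1 = -1 + G)
A(P) = 6*P/(-1 + 2*P) (A(P) = 3*((P + P)/(P + (-1 + P))) = 3*((2*P)/(-1 + 2*P)) = 3*(2*P/(-1 + 2*P)) = 6*P/(-1 + 2*P))
((5 + 1)**2 + 4)*A(-5 - 1*6) = ((5 + 1)**2 + 4)*(6*(-5 - 1*6)/(-1 + 2*(-5 - 1*6))) = (6**2 + 4)*(6*(-5 - 6)/(-1 + 2*(-5 - 6))) = (36 + 4)*(6*(-11)/(-1 + 2*(-11))) = 40*(6*(-11)/(-1 - 22)) = 40*(6*(-11)/(-23)) = 40*(6*(-11)*(-1/23)) = 40*(66/23) = 2640/23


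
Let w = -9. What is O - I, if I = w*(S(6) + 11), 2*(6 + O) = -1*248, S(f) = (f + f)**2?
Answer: 1265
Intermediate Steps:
S(f) = 4*f**2 (S(f) = (2*f)**2 = 4*f**2)
O = -130 (O = -6 + (-1*248)/2 = -6 + (1/2)*(-248) = -6 - 124 = -130)
I = -1395 (I = -9*(4*6**2 + 11) = -9*(4*36 + 11) = -9*(144 + 11) = -9*155 = -1395)
O - I = -130 - 1*(-1395) = -130 + 1395 = 1265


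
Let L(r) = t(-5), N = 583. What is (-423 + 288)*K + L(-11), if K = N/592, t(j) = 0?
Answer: -78705/592 ≈ -132.95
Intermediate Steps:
L(r) = 0
K = 583/592 ≈ 0.98480
(-423 + 288)*K + L(-11) = (-423 + 288)*(583/592) + 0 = -135*583/592 + 0 = -78705/592 + 0 = -78705/592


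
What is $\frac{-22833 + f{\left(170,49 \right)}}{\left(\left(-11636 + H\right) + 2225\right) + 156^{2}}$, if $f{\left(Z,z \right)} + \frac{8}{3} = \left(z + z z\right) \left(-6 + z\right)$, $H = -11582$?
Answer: $\frac{247543}{10029} \approx 24.683$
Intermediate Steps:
$f{\left(Z,z \right)} = - \frac{8}{3} + \left(-6 + z\right) \left(z + z^{2}\right)$ ($f{\left(Z,z \right)} = - \frac{8}{3} + \left(z + z z\right) \left(-6 + z\right) = - \frac{8}{3} + \left(z + z^{2}\right) \left(-6 + z\right) = - \frac{8}{3} + \left(-6 + z\right) \left(z + z^{2}\right)$)
$\frac{-22833 + f{\left(170,49 \right)}}{\left(\left(-11636 + H\right) + 2225\right) + 156^{2}} = \frac{-22833 - \left(\frac{890}{3} - 117649 + 12005\right)}{\left(\left(-11636 - 11582\right) + 2225\right) + 156^{2}} = \frac{-22833 - - \frac{316042}{3}}{\left(-23218 + 2225\right) + 24336} = \frac{-22833 - - \frac{316042}{3}}{-20993 + 24336} = \frac{-22833 + \frac{316042}{3}}{3343} = \frac{247543}{3} \cdot \frac{1}{3343} = \frac{247543}{10029}$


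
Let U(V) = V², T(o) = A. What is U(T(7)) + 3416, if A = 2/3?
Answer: 30748/9 ≈ 3416.4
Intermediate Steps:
A = ⅔ (A = 2*(⅓) = ⅔ ≈ 0.66667)
T(o) = ⅔
U(T(7)) + 3416 = (⅔)² + 3416 = 4/9 + 3416 = 30748/9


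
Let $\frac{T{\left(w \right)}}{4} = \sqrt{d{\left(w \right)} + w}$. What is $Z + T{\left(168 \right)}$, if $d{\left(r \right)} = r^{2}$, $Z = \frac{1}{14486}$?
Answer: $\frac{1}{14486} + 104 \sqrt{42} \approx 674.0$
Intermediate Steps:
$Z = \frac{1}{14486} \approx 6.9032 \cdot 10^{-5}$
$T{\left(w \right)} = 4 \sqrt{w + w^{2}}$ ($T{\left(w \right)} = 4 \sqrt{w^{2} + w} = 4 \sqrt{w + w^{2}}$)
$Z + T{\left(168 \right)} = \frac{1}{14486} + 4 \sqrt{168 \left(1 + 168\right)} = \frac{1}{14486} + 4 \sqrt{168 \cdot 169} = \frac{1}{14486} + 4 \sqrt{28392} = \frac{1}{14486} + 4 \cdot 26 \sqrt{42} = \frac{1}{14486} + 104 \sqrt{42}$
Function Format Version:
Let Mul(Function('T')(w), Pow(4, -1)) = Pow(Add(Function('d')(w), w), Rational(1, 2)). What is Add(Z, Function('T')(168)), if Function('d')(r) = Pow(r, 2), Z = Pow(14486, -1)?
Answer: Add(Rational(1, 14486), Mul(104, Pow(42, Rational(1, 2)))) ≈ 674.00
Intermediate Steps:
Z = Rational(1, 14486) ≈ 6.9032e-5
Function('T')(w) = Mul(4, Pow(Add(w, Pow(w, 2)), Rational(1, 2))) (Function('T')(w) = Mul(4, Pow(Add(Pow(w, 2), w), Rational(1, 2))) = Mul(4, Pow(Add(w, Pow(w, 2)), Rational(1, 2))))
Add(Z, Function('T')(168)) = Add(Rational(1, 14486), Mul(4, Pow(Mul(168, Add(1, 168)), Rational(1, 2)))) = Add(Rational(1, 14486), Mul(4, Pow(Mul(168, 169), Rational(1, 2)))) = Add(Rational(1, 14486), Mul(4, Pow(28392, Rational(1, 2)))) = Add(Rational(1, 14486), Mul(4, Mul(26, Pow(42, Rational(1, 2))))) = Add(Rational(1, 14486), Mul(104, Pow(42, Rational(1, 2))))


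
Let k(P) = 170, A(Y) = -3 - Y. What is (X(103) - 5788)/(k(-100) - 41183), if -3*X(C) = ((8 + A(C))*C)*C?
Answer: -32978/3969 ≈ -8.3089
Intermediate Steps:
X(C) = -C²*(5 - C)/3 (X(C) = -(8 + (-3 - C))*C*C/3 = -(5 - C)*C*C/3 = -C*(5 - C)*C/3 = -C²*(5 - C)/3)
(X(103) - 5788)/(k(-100) - 41183) = ((⅓)*103²*(-5 + 103) - 5788)/(170 - 41183) = ((⅓)*10609*98 - 5788)/(-41013) = (1039682/3 - 5788)*(-1/41013) = (1022318/3)*(-1/41013) = -32978/3969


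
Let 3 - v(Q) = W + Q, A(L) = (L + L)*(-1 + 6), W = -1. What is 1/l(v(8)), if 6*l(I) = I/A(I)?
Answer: 60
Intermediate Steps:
A(L) = 10*L (A(L) = (2*L)*5 = 10*L)
v(Q) = 4 - Q (v(Q) = 3 - (-1 + Q) = 3 + (1 - Q) = 4 - Q)
l(I) = 1/60 (l(I) = (I/((10*I)))/6 = (I*(1/(10*I)))/6 = (⅙)*(⅒) = 1/60)
1/l(v(8)) = 1/(1/60) = 60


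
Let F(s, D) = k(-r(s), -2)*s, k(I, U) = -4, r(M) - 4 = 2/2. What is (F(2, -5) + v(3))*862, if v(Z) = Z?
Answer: -4310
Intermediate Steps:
r(M) = 5 (r(M) = 4 + 2/2 = 4 + 2*(½) = 4 + 1 = 5)
F(s, D) = -4*s
(F(2, -5) + v(3))*862 = (-4*2 + 3)*862 = (-8 + 3)*862 = -5*862 = -4310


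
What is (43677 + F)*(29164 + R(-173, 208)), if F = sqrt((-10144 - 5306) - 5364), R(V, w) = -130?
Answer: 1268118018 + 29034*I*sqrt(20814) ≈ 1.2681e+9 + 4.1888e+6*I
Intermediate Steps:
F = I*sqrt(20814) (F = sqrt(-15450 - 5364) = sqrt(-20814) = I*sqrt(20814) ≈ 144.27*I)
(43677 + F)*(29164 + R(-173, 208)) = (43677 + I*sqrt(20814))*(29164 - 130) = (43677 + I*sqrt(20814))*29034 = 1268118018 + 29034*I*sqrt(20814)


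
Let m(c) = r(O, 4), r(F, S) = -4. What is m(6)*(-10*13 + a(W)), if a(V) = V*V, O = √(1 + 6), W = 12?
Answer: -56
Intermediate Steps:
O = √7 ≈ 2.6458
a(V) = V²
m(c) = -4
m(6)*(-10*13 + a(W)) = -4*(-10*13 + 12²) = -4*(-130 + 144) = -4*14 = -56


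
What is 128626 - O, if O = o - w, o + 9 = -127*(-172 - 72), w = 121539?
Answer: 219186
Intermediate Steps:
o = 30979 (o = -9 - 127*(-172 - 72) = -9 - 127*(-244) = -9 + 30988 = 30979)
O = -90560 (O = 30979 - 1*121539 = 30979 - 121539 = -90560)
128626 - O = 128626 - 1*(-90560) = 128626 + 90560 = 219186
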